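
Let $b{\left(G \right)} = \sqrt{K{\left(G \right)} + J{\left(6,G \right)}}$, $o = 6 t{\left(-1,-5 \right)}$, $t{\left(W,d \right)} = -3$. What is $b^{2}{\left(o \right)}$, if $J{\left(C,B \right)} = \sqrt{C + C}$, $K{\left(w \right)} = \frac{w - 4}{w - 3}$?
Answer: $\frac{22}{21} + 2 \sqrt{3} \approx 4.5117$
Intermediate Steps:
$K{\left(w \right)} = \frac{-4 + w}{-3 + w}$
$J{\left(C,B \right)} = \sqrt{2} \sqrt{C}$ ($J{\left(C,B \right)} = \sqrt{2 C} = \sqrt{2} \sqrt{C}$)
$o = -18$ ($o = 6 \left(-3\right) = -18$)
$b{\left(G \right)} = \sqrt{2 \sqrt{3} + \frac{-4 + G}{-3 + G}}$ ($b{\left(G \right)} = \sqrt{\frac{-4 + G}{-3 + G} + \sqrt{2} \sqrt{6}} = \sqrt{\frac{-4 + G}{-3 + G} + 2 \sqrt{3}} = \sqrt{2 \sqrt{3} + \frac{-4 + G}{-3 + G}}$)
$b^{2}{\left(o \right)} = \left(\sqrt{\frac{-4 - 18 + 2 \sqrt{3} \left(-3 - 18\right)}{-3 - 18}}\right)^{2} = \left(\sqrt{\frac{-4 - 18 + 2 \sqrt{3} \left(-21\right)}{-21}}\right)^{2} = \left(\sqrt{- \frac{-4 - 18 - 42 \sqrt{3}}{21}}\right)^{2} = \left(\sqrt{- \frac{-22 - 42 \sqrt{3}}{21}}\right)^{2} = \left(\sqrt{\frac{22}{21} + 2 \sqrt{3}}\right)^{2} = \frac{22}{21} + 2 \sqrt{3}$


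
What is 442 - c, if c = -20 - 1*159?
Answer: 621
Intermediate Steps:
c = -179 (c = -20 - 159 = -179)
442 - c = 442 - 1*(-179) = 442 + 179 = 621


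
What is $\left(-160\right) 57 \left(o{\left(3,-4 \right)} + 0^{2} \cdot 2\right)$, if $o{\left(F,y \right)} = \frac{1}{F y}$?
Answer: $760$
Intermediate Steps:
$o{\left(F,y \right)} = \frac{1}{F y}$
$\left(-160\right) 57 \left(o{\left(3,-4 \right)} + 0^{2} \cdot 2\right) = \left(-160\right) 57 \left(\frac{1}{3 \left(-4\right)} + 0^{2} \cdot 2\right) = - 9120 \left(\frac{1}{3} \left(- \frac{1}{4}\right) + 0 \cdot 2\right) = - 9120 \left(- \frac{1}{12} + 0\right) = \left(-9120\right) \left(- \frac{1}{12}\right) = 760$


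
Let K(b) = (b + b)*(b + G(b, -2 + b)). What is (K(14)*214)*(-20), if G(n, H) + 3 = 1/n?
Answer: -1326800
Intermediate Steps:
G(n, H) = -3 + 1/n
K(b) = 2*b*(-3 + b + 1/b) (K(b) = (b + b)*(b + (-3 + 1/b)) = (2*b)*(-3 + b + 1/b) = 2*b*(-3 + b + 1/b))
(K(14)*214)*(-20) = ((2 + 2*14*(-3 + 14))*214)*(-20) = ((2 + 2*14*11)*214)*(-20) = ((2 + 308)*214)*(-20) = (310*214)*(-20) = 66340*(-20) = -1326800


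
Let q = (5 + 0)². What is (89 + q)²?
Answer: 12996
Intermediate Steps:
q = 25 (q = 5² = 25)
(89 + q)² = (89 + 25)² = 114² = 12996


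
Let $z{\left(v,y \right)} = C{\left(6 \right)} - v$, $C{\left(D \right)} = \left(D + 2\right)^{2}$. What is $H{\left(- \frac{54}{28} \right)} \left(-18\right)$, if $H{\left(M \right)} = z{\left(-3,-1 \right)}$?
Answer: $-1206$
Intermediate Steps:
$C{\left(D \right)} = \left(2 + D\right)^{2}$
$z{\left(v,y \right)} = 64 - v$ ($z{\left(v,y \right)} = \left(2 + 6\right)^{2} - v = 8^{2} - v = 64 - v$)
$H{\left(M \right)} = 67$ ($H{\left(M \right)} = 64 - -3 = 64 + 3 = 67$)
$H{\left(- \frac{54}{28} \right)} \left(-18\right) = 67 \left(-18\right) = -1206$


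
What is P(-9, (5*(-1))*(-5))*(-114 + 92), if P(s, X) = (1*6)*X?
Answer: -3300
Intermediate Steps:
P(s, X) = 6*X
P(-9, (5*(-1))*(-5))*(-114 + 92) = (6*((5*(-1))*(-5)))*(-114 + 92) = (6*(-5*(-5)))*(-22) = (6*25)*(-22) = 150*(-22) = -3300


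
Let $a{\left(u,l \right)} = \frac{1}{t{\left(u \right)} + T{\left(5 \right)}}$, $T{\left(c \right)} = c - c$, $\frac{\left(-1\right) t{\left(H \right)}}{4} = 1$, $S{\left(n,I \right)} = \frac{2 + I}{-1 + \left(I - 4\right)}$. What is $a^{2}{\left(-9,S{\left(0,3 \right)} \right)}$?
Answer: $\frac{1}{16} \approx 0.0625$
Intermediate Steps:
$S{\left(n,I \right)} = \frac{2 + I}{-5 + I}$ ($S{\left(n,I \right)} = \frac{2 + I}{-1 + \left(I - 4\right)} = \frac{2 + I}{-1 + \left(-4 + I\right)} = \frac{2 + I}{-5 + I}$)
$t{\left(H \right)} = -4$ ($t{\left(H \right)} = \left(-4\right) 1 = -4$)
$T{\left(c \right)} = 0$
$a{\left(u,l \right)} = - \frac{1}{4}$ ($a{\left(u,l \right)} = \frac{1}{-4 + 0} = \frac{1}{-4} = - \frac{1}{4}$)
$a^{2}{\left(-9,S{\left(0,3 \right)} \right)} = \left(- \frac{1}{4}\right)^{2} = \frac{1}{16}$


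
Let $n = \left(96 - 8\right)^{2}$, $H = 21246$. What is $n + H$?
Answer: $28990$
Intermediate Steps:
$n = 7744$ ($n = 88^{2} = 7744$)
$n + H = 7744 + 21246 = 28990$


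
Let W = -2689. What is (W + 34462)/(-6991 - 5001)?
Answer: -31773/11992 ≈ -2.6495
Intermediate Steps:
(W + 34462)/(-6991 - 5001) = (-2689 + 34462)/(-6991 - 5001) = 31773/(-11992) = 31773*(-1/11992) = -31773/11992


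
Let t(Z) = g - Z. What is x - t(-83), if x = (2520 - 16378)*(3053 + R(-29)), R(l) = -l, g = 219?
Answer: -42710658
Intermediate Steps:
x = -42710356 (x = (2520 - 16378)*(3053 - 1*(-29)) = -13858*(3053 + 29) = -13858*3082 = -42710356)
t(Z) = 219 - Z
x - t(-83) = -42710356 - (219 - 1*(-83)) = -42710356 - (219 + 83) = -42710356 - 1*302 = -42710356 - 302 = -42710658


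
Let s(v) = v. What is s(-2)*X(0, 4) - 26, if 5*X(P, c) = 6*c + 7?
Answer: -192/5 ≈ -38.400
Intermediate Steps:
X(P, c) = 7/5 + 6*c/5 (X(P, c) = (6*c + 7)/5 = (7 + 6*c)/5 = 7/5 + 6*c/5)
s(-2)*X(0, 4) - 26 = -2*(7/5 + (6/5)*4) - 26 = -2*(7/5 + 24/5) - 26 = -2*31/5 - 26 = -62/5 - 26 = -192/5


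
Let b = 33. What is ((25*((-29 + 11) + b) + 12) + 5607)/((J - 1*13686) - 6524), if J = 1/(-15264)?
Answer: -91492416/308485441 ≈ -0.29659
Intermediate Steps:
J = -1/15264 ≈ -6.5514e-5
((25*((-29 + 11) + b) + 12) + 5607)/((J - 1*13686) - 6524) = ((25*((-29 + 11) + 33) + 12) + 5607)/((-1/15264 - 1*13686) - 6524) = ((25*(-18 + 33) + 12) + 5607)/((-1/15264 - 13686) - 6524) = ((25*15 + 12) + 5607)/(-208903105/15264 - 6524) = ((375 + 12) + 5607)/(-308485441/15264) = (387 + 5607)*(-15264/308485441) = 5994*(-15264/308485441) = -91492416/308485441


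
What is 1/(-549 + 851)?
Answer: 1/302 ≈ 0.0033113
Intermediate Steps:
1/(-549 + 851) = 1/302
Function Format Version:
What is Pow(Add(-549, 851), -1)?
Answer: Rational(1, 302) ≈ 0.0033113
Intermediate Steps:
Pow(Add(-549, 851), -1) = Pow(302, -1) = Rational(1, 302)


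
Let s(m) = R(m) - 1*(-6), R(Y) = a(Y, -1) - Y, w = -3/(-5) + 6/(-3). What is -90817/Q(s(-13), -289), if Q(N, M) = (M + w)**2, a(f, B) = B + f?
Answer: -2270425/2108304 ≈ -1.0769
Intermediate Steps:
w = -7/5 (w = -3*(-1/5) + 6*(-1/3) = 3/5 - 2 = -7/5 ≈ -1.4000)
R(Y) = -1 (R(Y) = (-1 + Y) - Y = -1)
s(m) = 5 (s(m) = -1 - 1*(-6) = -1 + 6 = 5)
Q(N, M) = (-7/5 + M)**2 (Q(N, M) = (M - 7/5)**2 = (-7/5 + M)**2)
-90817/Q(s(-13), -289) = -90817*25/(-7 + 5*(-289))**2 = -90817*25/(-7 - 1445)**2 = -90817/((1/25)*(-1452)**2) = -90817/((1/25)*2108304) = -90817/2108304/25 = -90817*25/2108304 = -2270425/2108304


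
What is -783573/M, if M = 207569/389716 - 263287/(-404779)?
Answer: -5886082943183132/8886987083 ≈ -6.6233e+5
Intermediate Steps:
M = 186626728743/157748852764 (M = 207569*(1/389716) - 263287*(-1/404779) = 207569/389716 + 263287/404779 = 186626728743/157748852764 ≈ 1.1831)
-783573/M = -783573/186626728743/157748852764 = -783573*157748852764/186626728743 = -5886082943183132/8886987083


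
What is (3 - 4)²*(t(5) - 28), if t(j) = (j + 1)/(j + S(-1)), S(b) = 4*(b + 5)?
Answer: -194/7 ≈ -27.714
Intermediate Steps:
S(b) = 20 + 4*b (S(b) = 4*(5 + b) = 20 + 4*b)
t(j) = (1 + j)/(16 + j) (t(j) = (j + 1)/(j + (20 + 4*(-1))) = (1 + j)/(j + (20 - 4)) = (1 + j)/(j + 16) = (1 + j)/(16 + j))
(3 - 4)²*(t(5) - 28) = (3 - 4)²*((1 + 5)/(16 + 5) - 28) = (-1)²*(6/21 - 28) = 1*((1/21)*6 - 28) = 1*(2/7 - 28) = 1*(-194/7) = -194/7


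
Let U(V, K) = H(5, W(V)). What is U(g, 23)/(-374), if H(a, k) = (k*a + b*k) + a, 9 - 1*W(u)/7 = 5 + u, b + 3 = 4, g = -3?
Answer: -299/374 ≈ -0.79947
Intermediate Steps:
b = 1 (b = -3 + 4 = 1)
W(u) = 28 - 7*u (W(u) = 63 - 7*(5 + u) = 63 + (-35 - 7*u) = 28 - 7*u)
H(a, k) = a + k + a*k (H(a, k) = (k*a + 1*k) + a = (a*k + k) + a = (k + a*k) + a = a + k + a*k)
U(V, K) = 173 - 42*V (U(V, K) = 5 + (28 - 7*V) + 5*(28 - 7*V) = 5 + (28 - 7*V) + (140 - 35*V) = 173 - 42*V)
U(g, 23)/(-374) = (173 - 42*(-3))/(-374) = (173 + 126)*(-1/374) = 299*(-1/374) = -299/374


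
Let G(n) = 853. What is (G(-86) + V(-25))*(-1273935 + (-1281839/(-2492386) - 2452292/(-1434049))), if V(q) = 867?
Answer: -301217988681853070740/137469371189 ≈ -2.1912e+9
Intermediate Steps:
(G(-86) + V(-25))*(-1273935 + (-1281839/(-2492386) - 2452292/(-1434049))) = (853 + 867)*(-1273935 + (-1281839/(-2492386) - 2452292/(-1434049))) = 1720*(-1273935 + (-1281839*(-1/2492386) - 2452292*(-1/1434049))) = 1720*(-1273935 + (98603/191722 + 2452292/1434049)) = 1720*(-1273935 + 611559860371/274938742378) = 1720*(-350253475211457059/274938742378) = -301217988681853070740/137469371189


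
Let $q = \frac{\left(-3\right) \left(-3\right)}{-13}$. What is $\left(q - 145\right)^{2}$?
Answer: $\frac{3587236}{169} \approx 21226.0$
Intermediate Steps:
$q = - \frac{9}{13}$ ($q = 9 \left(- \frac{1}{13}\right) = - \frac{9}{13} \approx -0.69231$)
$\left(q - 145\right)^{2} = \left(- \frac{9}{13} - 145\right)^{2} = \left(- \frac{1894}{13}\right)^{2} = \frac{3587236}{169}$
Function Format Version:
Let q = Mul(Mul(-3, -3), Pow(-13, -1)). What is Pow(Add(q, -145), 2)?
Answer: Rational(3587236, 169) ≈ 21226.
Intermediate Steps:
q = Rational(-9, 13) (q = Mul(9, Rational(-1, 13)) = Rational(-9, 13) ≈ -0.69231)
Pow(Add(q, -145), 2) = Pow(Add(Rational(-9, 13), -145), 2) = Pow(Rational(-1894, 13), 2) = Rational(3587236, 169)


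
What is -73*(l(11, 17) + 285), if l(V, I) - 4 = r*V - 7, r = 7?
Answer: -26207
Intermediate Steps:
l(V, I) = -3 + 7*V (l(V, I) = 4 + (7*V - 7) = 4 + (-7 + 7*V) = -3 + 7*V)
-73*(l(11, 17) + 285) = -73*((-3 + 7*11) + 285) = -73*((-3 + 77) + 285) = -73*(74 + 285) = -73*359 = -26207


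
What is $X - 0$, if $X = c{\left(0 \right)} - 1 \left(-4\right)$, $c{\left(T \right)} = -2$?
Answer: $2$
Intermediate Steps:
$X = 2$ ($X = -2 - 1 \left(-4\right) = -2 - -4 = -2 + 4 = 2$)
$X - 0 = 2 - 0 = 2 + 0 = 2$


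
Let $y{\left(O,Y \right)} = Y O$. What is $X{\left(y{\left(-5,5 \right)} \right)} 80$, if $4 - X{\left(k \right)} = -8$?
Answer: $960$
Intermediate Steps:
$y{\left(O,Y \right)} = O Y$
$X{\left(k \right)} = 12$ ($X{\left(k \right)} = 4 - -8 = 4 + 8 = 12$)
$X{\left(y{\left(-5,5 \right)} \right)} 80 = 12 \cdot 80 = 960$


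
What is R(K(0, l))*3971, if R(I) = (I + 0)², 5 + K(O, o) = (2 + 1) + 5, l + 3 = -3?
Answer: 35739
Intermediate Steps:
l = -6 (l = -3 - 3 = -6)
K(O, o) = 3 (K(O, o) = -5 + ((2 + 1) + 5) = -5 + (3 + 5) = -5 + 8 = 3)
R(I) = I²
R(K(0, l))*3971 = 3²*3971 = 9*3971 = 35739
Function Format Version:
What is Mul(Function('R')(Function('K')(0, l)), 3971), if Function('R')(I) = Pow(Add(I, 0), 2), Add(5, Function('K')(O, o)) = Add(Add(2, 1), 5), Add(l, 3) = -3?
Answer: 35739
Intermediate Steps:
l = -6 (l = Add(-3, -3) = -6)
Function('K')(O, o) = 3 (Function('K')(O, o) = Add(-5, Add(Add(2, 1), 5)) = Add(-5, Add(3, 5)) = Add(-5, 8) = 3)
Function('R')(I) = Pow(I, 2)
Mul(Function('R')(Function('K')(0, l)), 3971) = Mul(Pow(3, 2), 3971) = Mul(9, 3971) = 35739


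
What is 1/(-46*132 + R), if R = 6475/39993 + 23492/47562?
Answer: -105674837/641588305847 ≈ -0.00016471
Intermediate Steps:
R = 69304417/105674837 (R = 6475*(1/39993) + 23492*(1/47562) = 6475/39993 + 11746/23781 = 69304417/105674837 ≈ 0.65583)
1/(-46*132 + R) = 1/(-46*132 + 69304417/105674837) = 1/(-6072 + 69304417/105674837) = 1/(-641588305847/105674837) = -105674837/641588305847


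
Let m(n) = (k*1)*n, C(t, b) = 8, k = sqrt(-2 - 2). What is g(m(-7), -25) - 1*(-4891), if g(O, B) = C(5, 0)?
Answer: 4899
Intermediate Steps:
k = 2*I (k = sqrt(-4) = 2*I ≈ 2.0*I)
m(n) = 2*I*n (m(n) = ((2*I)*1)*n = (2*I)*n = 2*I*n)
g(O, B) = 8
g(m(-7), -25) - 1*(-4891) = 8 - 1*(-4891) = 8 + 4891 = 4899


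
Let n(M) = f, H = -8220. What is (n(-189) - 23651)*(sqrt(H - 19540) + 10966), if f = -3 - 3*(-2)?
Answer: -259323968 - 94592*I*sqrt(1735) ≈ -2.5932e+8 - 3.9401e+6*I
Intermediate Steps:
f = 3 (f = -3 + 6 = 3)
n(M) = 3
(n(-189) - 23651)*(sqrt(H - 19540) + 10966) = (3 - 23651)*(sqrt(-8220 - 19540) + 10966) = -23648*(sqrt(-27760) + 10966) = -23648*(4*I*sqrt(1735) + 10966) = -23648*(10966 + 4*I*sqrt(1735)) = -259323968 - 94592*I*sqrt(1735)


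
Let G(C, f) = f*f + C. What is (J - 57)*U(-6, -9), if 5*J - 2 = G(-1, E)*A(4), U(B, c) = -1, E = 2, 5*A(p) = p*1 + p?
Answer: 1391/25 ≈ 55.640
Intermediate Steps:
A(p) = 2*p/5 (A(p) = (p*1 + p)/5 = (p + p)/5 = (2*p)/5 = 2*p/5)
G(C, f) = C + f² (G(C, f) = f² + C = C + f²)
J = 34/25 (J = ⅖ + ((-1 + 2²)*((⅖)*4))/5 = ⅖ + ((-1 + 4)*(8/5))/5 = ⅖ + (3*(8/5))/5 = ⅖ + (⅕)*(24/5) = ⅖ + 24/25 = 34/25 ≈ 1.3600)
(J - 57)*U(-6, -9) = (34/25 - 57)*(-1) = -1391/25*(-1) = 1391/25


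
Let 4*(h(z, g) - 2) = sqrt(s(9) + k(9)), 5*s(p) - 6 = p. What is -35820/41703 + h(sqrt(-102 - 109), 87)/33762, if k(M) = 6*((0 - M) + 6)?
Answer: -201545239/234662781 + I*sqrt(15)/135048 ≈ -0.85887 + 2.8679e-5*I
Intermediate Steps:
k(M) = 36 - 6*M (k(M) = 6*(-M + 6) = 6*(6 - M) = 36 - 6*M)
s(p) = 6/5 + p/5
h(z, g) = 2 + I*sqrt(15)/4 (h(z, g) = 2 + sqrt((6/5 + (1/5)*9) + (36 - 6*9))/4 = 2 + sqrt((6/5 + 9/5) + (36 - 54))/4 = 2 + sqrt(3 - 18)/4 = 2 + sqrt(-15)/4 = 2 + (I*sqrt(15))/4 = 2 + I*sqrt(15)/4)
-35820/41703 + h(sqrt(-102 - 109), 87)/33762 = -35820/41703 + (2 + I*sqrt(15)/4)/33762 = -35820*1/41703 + (2 + I*sqrt(15)/4)*(1/33762) = -11940/13901 + (1/16881 + I*sqrt(15)/135048) = -201545239/234662781 + I*sqrt(15)/135048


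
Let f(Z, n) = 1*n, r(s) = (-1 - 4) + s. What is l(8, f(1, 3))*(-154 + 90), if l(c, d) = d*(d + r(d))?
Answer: -192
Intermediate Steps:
r(s) = -5 + s
f(Z, n) = n
l(c, d) = d*(-5 + 2*d) (l(c, d) = d*(d + (-5 + d)) = d*(-5 + 2*d))
l(8, f(1, 3))*(-154 + 90) = (3*(-5 + 2*3))*(-154 + 90) = (3*(-5 + 6))*(-64) = (3*1)*(-64) = 3*(-64) = -192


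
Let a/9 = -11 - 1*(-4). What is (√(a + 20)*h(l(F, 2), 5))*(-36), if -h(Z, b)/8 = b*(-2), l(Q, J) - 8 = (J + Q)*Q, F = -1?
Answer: -2880*I*√43 ≈ -18885.0*I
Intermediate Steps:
l(Q, J) = 8 + Q*(J + Q) (l(Q, J) = 8 + (J + Q)*Q = 8 + Q*(J + Q))
a = -63 (a = 9*(-11 - 1*(-4)) = 9*(-11 + 4) = 9*(-7) = -63)
h(Z, b) = 16*b (h(Z, b) = -8*b*(-2) = -(-16)*b = 16*b)
(√(a + 20)*h(l(F, 2), 5))*(-36) = (√(-63 + 20)*(16*5))*(-36) = (√(-43)*80)*(-36) = ((I*√43)*80)*(-36) = (80*I*√43)*(-36) = -2880*I*√43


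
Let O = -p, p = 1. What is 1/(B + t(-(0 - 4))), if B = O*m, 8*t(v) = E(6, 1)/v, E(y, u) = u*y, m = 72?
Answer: -16/1149 ≈ -0.013925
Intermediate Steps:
O = -1 (O = -1*1 = -1)
t(v) = 3/(4*v) (t(v) = ((1*6)/v)/8 = (6/v)/8 = 3/(4*v))
B = -72 (B = -1*72 = -72)
1/(B + t(-(0 - 4))) = 1/(-72 + 3/(4*((-(0 - 4))))) = 1/(-72 + 3/(4*((-1*(-4))))) = 1/(-72 + (¾)/4) = 1/(-72 + (¾)*(¼)) = 1/(-72 + 3/16) = 1/(-1149/16) = -16/1149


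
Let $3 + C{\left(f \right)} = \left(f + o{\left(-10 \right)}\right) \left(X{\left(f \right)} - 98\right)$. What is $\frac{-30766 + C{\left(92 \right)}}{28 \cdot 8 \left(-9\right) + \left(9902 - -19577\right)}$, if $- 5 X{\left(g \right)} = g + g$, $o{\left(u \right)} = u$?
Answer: $- \frac{209113}{137315} \approx -1.5229$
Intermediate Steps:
$X{\left(g \right)} = - \frac{2 g}{5}$ ($X{\left(g \right)} = - \frac{g + g}{5} = - \frac{2 g}{5}$)
$C{\left(f \right)} = -3 + \left(-98 - \frac{2 f}{5}\right) \left(-10 + f\right)$ ($C{\left(f \right)} = -3 + \left(f - 10\right) \left(- \frac{2 f}{5} - 98\right) = -3 + \left(-10 + f\right) \left(-98 - \frac{2 f}{5}\right) = -3 + \left(-98 - \frac{2 f}{5}\right) \left(-10 + f\right)$)
$\frac{-30766 + C{\left(92 \right)}}{28 \cdot 8 \left(-9\right) + \left(9902 - -19577\right)} = \frac{-30766 - \left(7671 + \frac{16928}{5}\right)}{28 \cdot 8 \left(-9\right) + \left(9902 - -19577\right)} = \frac{-30766 - \frac{55283}{5}}{224 \left(-9\right) + \left(9902 + 19577\right)} = \frac{-30766 - \frac{55283}{5}}{-2016 + 29479} = \frac{-30766 - \frac{55283}{5}}{27463} = \left(- \frac{209113}{5}\right) \frac{1}{27463} = - \frac{209113}{137315}$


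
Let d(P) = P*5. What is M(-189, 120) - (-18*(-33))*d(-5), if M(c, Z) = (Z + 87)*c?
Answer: -24273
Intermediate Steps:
d(P) = 5*P
M(c, Z) = c*(87 + Z) (M(c, Z) = (87 + Z)*c = c*(87 + Z))
M(-189, 120) - (-18*(-33))*d(-5) = -189*(87 + 120) - (-18*(-33))*5*(-5) = -189*207 - 594*(-25) = -39123 - 1*(-14850) = -39123 + 14850 = -24273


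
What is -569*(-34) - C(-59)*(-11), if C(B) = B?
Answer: 18697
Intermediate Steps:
-569*(-34) - C(-59)*(-11) = -569*(-34) - (-59)*(-11) = 19346 - 1*649 = 19346 - 649 = 18697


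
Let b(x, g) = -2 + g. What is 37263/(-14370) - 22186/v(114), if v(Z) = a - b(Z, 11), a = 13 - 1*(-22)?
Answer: -53296943/62270 ≈ -855.90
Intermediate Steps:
a = 35 (a = 13 + 22 = 35)
v(Z) = 26 (v(Z) = 35 - (-2 + 11) = 35 - 1*9 = 35 - 9 = 26)
37263/(-14370) - 22186/v(114) = 37263/(-14370) - 22186/26 = 37263*(-1/14370) - 22186*1/26 = -12421/4790 - 11093/13 = -53296943/62270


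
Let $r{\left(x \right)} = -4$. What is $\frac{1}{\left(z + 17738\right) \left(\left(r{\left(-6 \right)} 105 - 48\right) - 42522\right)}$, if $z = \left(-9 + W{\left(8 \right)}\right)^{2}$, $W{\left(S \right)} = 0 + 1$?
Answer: $- \frac{1}{765307980} \approx -1.3067 \cdot 10^{-9}$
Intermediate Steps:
$W{\left(S \right)} = 1$
$z = 64$ ($z = \left(-9 + 1\right)^{2} = \left(-8\right)^{2} = 64$)
$\frac{1}{\left(z + 17738\right) \left(\left(r{\left(-6 \right)} 105 - 48\right) - 42522\right)} = \frac{1}{\left(64 + 17738\right) \left(\left(\left(-4\right) 105 - 48\right) - 42522\right)} = \frac{1}{17802 \left(\left(-420 - 48\right) - 42522\right)} = \frac{1}{17802 \left(-468 - 42522\right)} = \frac{1}{17802 \left(-42990\right)} = \frac{1}{-765307980} = - \frac{1}{765307980}$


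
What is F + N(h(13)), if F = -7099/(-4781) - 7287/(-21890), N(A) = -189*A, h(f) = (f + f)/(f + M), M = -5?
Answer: -128189534051/209312180 ≈ -612.43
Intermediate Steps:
h(f) = 2*f/(-5 + f) (h(f) = (f + f)/(f - 5) = (2*f)/(-5 + f) = 2*f/(-5 + f))
F = 190236257/104656090 (F = -7099*(-1/4781) - 7287*(-1/21890) = 7099/4781 + 7287/21890 = 190236257/104656090 ≈ 1.8177)
F + N(h(13)) = 190236257/104656090 - 378*13/(-5 + 13) = 190236257/104656090 - 378*13/8 = 190236257/104656090 - 189*13/4 = 190236257/104656090 - 2457/4 = -128189534051/209312180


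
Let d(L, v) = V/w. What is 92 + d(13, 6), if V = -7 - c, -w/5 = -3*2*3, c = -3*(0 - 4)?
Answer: 8261/90 ≈ 91.789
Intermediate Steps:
c = 12 (c = -3*(-4) = 12)
w = 90 (w = -5*(-3*2)*3 = -(-30)*3 = -5*(-18) = 90)
V = -19 (V = -7 - 1*12 = -7 - 12 = -19)
d(L, v) = -19/90
92 + d(13, 6) = 92 - 19/90 = 8261/90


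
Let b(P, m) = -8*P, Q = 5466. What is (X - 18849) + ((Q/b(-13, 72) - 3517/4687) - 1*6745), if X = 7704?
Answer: -4347595673/243724 ≈ -17838.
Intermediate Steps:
(X - 18849) + ((Q/b(-13, 72) - 3517/4687) - 1*6745) = (7704 - 18849) + ((5466/((-8*(-13))) - 3517/4687) - 1*6745) = -11145 + ((5466/104 - 3517*1/4687) - 6745) = -11145 + ((5466*(1/104) - 3517/4687) - 6745) = -11145 + ((2733/52 - 3517/4687) - 6745) = -11145 + (12626687/243724 - 6745) = -11145 - 1631291693/243724 = -4347595673/243724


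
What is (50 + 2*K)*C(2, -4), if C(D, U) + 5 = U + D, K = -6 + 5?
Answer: -336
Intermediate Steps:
K = -1
C(D, U) = -5 + D + U (C(D, U) = -5 + (U + D) = -5 + (D + U) = -5 + D + U)
(50 + 2*K)*C(2, -4) = (50 + 2*(-1))*(-5 + 2 - 4) = (50 - 2)*(-7) = 48*(-7) = -336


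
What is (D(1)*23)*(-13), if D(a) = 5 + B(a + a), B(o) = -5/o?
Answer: -1495/2 ≈ -747.50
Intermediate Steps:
D(a) = 5 - 5/(2*a) (D(a) = 5 - 5/(a + a) = 5 - 5*1/(2*a) = 5 - 5/(2*a))
(D(1)*23)*(-13) = ((5 - 5/2/1)*23)*(-13) = ((5 - 5/2*1)*23)*(-13) = ((5 - 5/2)*23)*(-13) = ((5/2)*23)*(-13) = (115/2)*(-13) = -1495/2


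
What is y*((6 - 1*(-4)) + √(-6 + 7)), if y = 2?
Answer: 22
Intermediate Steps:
y*((6 - 1*(-4)) + √(-6 + 7)) = 2*((6 - 1*(-4)) + √(-6 + 7)) = 2*((6 + 4) + √1) = 2*(10 + 1) = 2*11 = 22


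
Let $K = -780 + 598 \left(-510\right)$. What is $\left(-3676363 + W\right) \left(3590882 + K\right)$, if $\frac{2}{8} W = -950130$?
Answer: $-24562472834726$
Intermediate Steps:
$W = -3800520$ ($W = 4 \left(-950130\right) = -3800520$)
$K = -305760$ ($K = -780 - 304980 = -305760$)
$\left(-3676363 + W\right) \left(3590882 + K\right) = \left(-3676363 - 3800520\right) \left(3590882 - 305760\right) = \left(-7476883\right) 3285122 = -24562472834726$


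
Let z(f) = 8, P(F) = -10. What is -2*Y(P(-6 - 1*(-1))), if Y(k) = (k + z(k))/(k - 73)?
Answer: -4/83 ≈ -0.048193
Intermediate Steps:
Y(k) = (8 + k)/(-73 + k) (Y(k) = (k + 8)/(k - 73) = (8 + k)/(-73 + k))
-2*Y(P(-6 - 1*(-1))) = -2*(8 - 10)/(-73 - 10) = -2*(-2)/(-83) = -(-2)*(-2)/83 = -2*2/83 = -4/83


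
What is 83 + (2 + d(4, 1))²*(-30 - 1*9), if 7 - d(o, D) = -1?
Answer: -3817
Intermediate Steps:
d(o, D) = 8 (d(o, D) = 7 - 1*(-1) = 7 + 1 = 8)
83 + (2 + d(4, 1))²*(-30 - 1*9) = 83 + (2 + 8)²*(-30 - 1*9) = 83 + 10²*(-30 - 9) = 83 + 100*(-39) = 83 - 3900 = -3817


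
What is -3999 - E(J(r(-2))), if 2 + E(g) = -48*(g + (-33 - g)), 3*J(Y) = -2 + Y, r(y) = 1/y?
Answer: -5581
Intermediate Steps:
J(Y) = -2/3 + Y/3 (J(Y) = (-2 + Y)/3 = -2/3 + Y/3)
E(g) = 1582 (E(g) = -2 - 48*(g + (-33 - g)) = -2 - 48*(-33) = -2 + 1584 = 1582)
-3999 - E(J(r(-2))) = -3999 - 1*1582 = -3999 - 1582 = -5581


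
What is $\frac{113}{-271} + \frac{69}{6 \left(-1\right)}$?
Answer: $- \frac{6459}{542} \approx -11.917$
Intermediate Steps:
$\frac{113}{-271} + \frac{69}{6 \left(-1\right)} = 113 \left(- \frac{1}{271}\right) + \frac{69}{-6} = - \frac{113}{271} + 69 \left(- \frac{1}{6}\right) = - \frac{113}{271} - \frac{23}{2} = - \frac{6459}{542}$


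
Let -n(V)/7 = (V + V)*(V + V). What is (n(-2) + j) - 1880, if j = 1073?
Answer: -919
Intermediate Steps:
n(V) = -28*V² (n(V) = -7*(V + V)*(V + V) = -7*2*V*2*V = -28*V²)
(n(-2) + j) - 1880 = (-28*(-2)² + 1073) - 1880 = (-28*4 + 1073) - 1880 = (-112 + 1073) - 1880 = 961 - 1880 = -919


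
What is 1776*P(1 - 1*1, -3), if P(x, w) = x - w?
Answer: 5328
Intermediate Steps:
1776*P(1 - 1*1, -3) = 1776*((1 - 1*1) - 1*(-3)) = 1776*((1 - 1) + 3) = 1776*(0 + 3) = 1776*3 = 5328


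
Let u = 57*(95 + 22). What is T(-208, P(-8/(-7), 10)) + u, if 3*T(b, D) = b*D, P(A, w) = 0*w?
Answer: 6669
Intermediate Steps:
P(A, w) = 0
T(b, D) = D*b/3 (T(b, D) = (b*D)/3 = (D*b)/3 = D*b/3)
u = 6669 (u = 57*117 = 6669)
T(-208, P(-8/(-7), 10)) + u = (⅓)*0*(-208) + 6669 = 0 + 6669 = 6669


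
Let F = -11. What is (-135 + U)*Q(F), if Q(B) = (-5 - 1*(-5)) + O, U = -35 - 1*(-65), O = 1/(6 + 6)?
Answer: -35/4 ≈ -8.7500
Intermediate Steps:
O = 1/12 ≈ 0.083333
U = 30 (U = -35 + 65 = 30)
Q(B) = 1/12 (Q(B) = (-5 - 1*(-5)) + 1/12 = (-5 + 5) + 1/12 = 0 + 1/12 = 1/12)
(-135 + U)*Q(F) = (-135 + 30)*(1/12) = -105*1/12 = -35/4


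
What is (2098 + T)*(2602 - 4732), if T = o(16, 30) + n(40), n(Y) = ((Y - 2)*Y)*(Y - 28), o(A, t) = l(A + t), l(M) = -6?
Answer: -43307160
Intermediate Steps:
o(A, t) = -6
n(Y) = Y*(-28 + Y)*(-2 + Y) (n(Y) = ((-2 + Y)*Y)*(-28 + Y) = (Y*(-2 + Y))*(-28 + Y) = Y*(-28 + Y)*(-2 + Y))
T = 18234 (T = -6 + 40*(56 + 40**2 - 30*40) = -6 + 40*(56 + 1600 - 1200) = -6 + 40*456 = -6 + 18240 = 18234)
(2098 + T)*(2602 - 4732) = (2098 + 18234)*(2602 - 4732) = 20332*(-2130) = -43307160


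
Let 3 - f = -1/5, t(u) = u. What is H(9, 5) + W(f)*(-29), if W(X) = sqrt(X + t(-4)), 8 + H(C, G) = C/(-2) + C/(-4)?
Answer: -59/4 - 58*I*sqrt(5)/5 ≈ -14.75 - 25.938*I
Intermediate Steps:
H(C, G) = -8 - 3*C/4 (H(C, G) = -8 + (C/(-2) + C/(-4)) = -8 + (C*(-1/2) + C*(-1/4)) = -8 + (-C/2 - C/4) = -8 - 3*C/4)
f = 16/5 (f = 3 - (-1)/5 = 3 - 1*(-1/5) = 3 + 1/5 = 16/5 ≈ 3.2000)
W(X) = sqrt(-4 + X) (W(X) = sqrt(X - 4) = sqrt(-4 + X))
H(9, 5) + W(f)*(-29) = (-8 - 3/4*9) + sqrt(-4 + 16/5)*(-29) = (-8 - 27/4) + sqrt(-4/5)*(-29) = -59/4 + (2*I*sqrt(5)/5)*(-29) = -59/4 - 58*I*sqrt(5)/5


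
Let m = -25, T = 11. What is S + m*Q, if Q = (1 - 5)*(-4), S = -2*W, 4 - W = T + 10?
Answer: -366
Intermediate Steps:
W = -17 (W = 4 - (11 + 10) = 4 - 1*21 = 4 - 21 = -17)
S = 34 (S = -2*(-17) = 34)
Q = 16 (Q = -4*(-4) = 16)
S + m*Q = 34 - 25*16 = 34 - 400 = -366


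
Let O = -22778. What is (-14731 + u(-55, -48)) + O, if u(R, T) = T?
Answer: -37557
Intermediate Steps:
(-14731 + u(-55, -48)) + O = (-14731 - 48) - 22778 = -14779 - 22778 = -37557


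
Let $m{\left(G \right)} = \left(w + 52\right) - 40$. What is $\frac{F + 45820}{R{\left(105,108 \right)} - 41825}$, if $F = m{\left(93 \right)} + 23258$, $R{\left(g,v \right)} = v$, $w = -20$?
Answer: $- \frac{69070}{41717} \approx -1.6557$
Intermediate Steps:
$m{\left(G \right)} = -8$ ($m{\left(G \right)} = \left(-20 + 52\right) - 40 = 32 - 40 = -8$)
$F = 23250$ ($F = -8 + 23258 = 23250$)
$\frac{F + 45820}{R{\left(105,108 \right)} - 41825} = \frac{23250 + 45820}{108 - 41825} = \frac{69070}{-41717} = 69070 \left(- \frac{1}{41717}\right) = - \frac{69070}{41717}$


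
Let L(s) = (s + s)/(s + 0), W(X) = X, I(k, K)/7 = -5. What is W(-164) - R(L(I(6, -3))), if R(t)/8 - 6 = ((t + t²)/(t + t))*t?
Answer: -236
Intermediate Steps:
I(k, K) = -35 (I(k, K) = 7*(-5) = -35)
L(s) = 2 (L(s) = (2*s)/s = 2)
R(t) = 48 + 4*t + 4*t² (R(t) = 48 + 8*(((t + t²)/(t + t))*t) = 48 + 8*(((t + t²)/((2*t)))*t) = 48 + 8*(((t + t²)*(1/(2*t)))*t) = 48 + 8*(((t + t²)/(2*t))*t) = 48 + 8*(t/2 + t²/2) = 48 + (4*t + 4*t²) = 48 + 4*t + 4*t²)
W(-164) - R(L(I(6, -3))) = -164 - (48 + 4*2 + 4*2²) = -164 - (48 + 8 + 4*4) = -164 - (48 + 8 + 16) = -164 - 1*72 = -164 - 72 = -236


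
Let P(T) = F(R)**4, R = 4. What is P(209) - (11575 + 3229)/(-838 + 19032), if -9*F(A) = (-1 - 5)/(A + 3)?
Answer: -1439402810/1769193657 ≈ -0.81359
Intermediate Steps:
F(A) = 2/(3*(3 + A)) (F(A) = -(-1 - 5)/(9*(A + 3)) = -(-2)/(3*(3 + A)) = 2/(3*(3 + A)))
P(T) = 16/194481 (P(T) = (2/(3*(3 + 4)))**4 = ((2/3)/7)**4 = ((2/3)*(1/7))**4 = (2/21)**4 = 16/194481)
P(209) - (11575 + 3229)/(-838 + 19032) = 16/194481 - (11575 + 3229)/(-838 + 19032) = 16/194481 - 14804/18194 = 16/194481 - 1*7402/9097 = 16/194481 - 7402/9097 = -1439402810/1769193657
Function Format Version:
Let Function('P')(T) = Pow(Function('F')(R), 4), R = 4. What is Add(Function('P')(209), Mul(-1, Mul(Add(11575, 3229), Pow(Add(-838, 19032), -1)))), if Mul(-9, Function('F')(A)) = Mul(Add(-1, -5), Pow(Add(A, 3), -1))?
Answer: Rational(-1439402810, 1769193657) ≈ -0.81359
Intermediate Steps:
Function('F')(A) = Mul(Rational(2, 3), Pow(Add(3, A), -1)) (Function('F')(A) = Mul(Rational(-1, 9), Mul(Add(-1, -5), Pow(Add(A, 3), -1))) = Mul(Rational(-1, 9), Mul(-6, Pow(Add(3, A), -1))) = Mul(Rational(2, 3), Pow(Add(3, A), -1)))
Function('P')(T) = Rational(16, 194481) (Function('P')(T) = Pow(Mul(Rational(2, 3), Pow(Add(3, 4), -1)), 4) = Pow(Mul(Rational(2, 3), Pow(7, -1)), 4) = Pow(Mul(Rational(2, 3), Rational(1, 7)), 4) = Pow(Rational(2, 21), 4) = Rational(16, 194481))
Add(Function('P')(209), Mul(-1, Mul(Add(11575, 3229), Pow(Add(-838, 19032), -1)))) = Add(Rational(16, 194481), Mul(-1, Mul(Add(11575, 3229), Pow(Add(-838, 19032), -1)))) = Add(Rational(16, 194481), Mul(-1, Mul(14804, Pow(18194, -1)))) = Add(Rational(16, 194481), Mul(-1, Mul(14804, Rational(1, 18194)))) = Add(Rational(16, 194481), Mul(-1, Rational(7402, 9097))) = Add(Rational(16, 194481), Rational(-7402, 9097)) = Rational(-1439402810, 1769193657)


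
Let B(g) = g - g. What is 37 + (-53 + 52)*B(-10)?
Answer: 37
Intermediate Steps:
B(g) = 0
37 + (-53 + 52)*B(-10) = 37 + (-53 + 52)*0 = 37 - 1*0 = 37 + 0 = 37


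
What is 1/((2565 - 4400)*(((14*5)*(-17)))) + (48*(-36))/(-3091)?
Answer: 3773350291/6749662150 ≈ 0.55904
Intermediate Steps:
1/((2565 - 4400)*(((14*5)*(-17)))) + (48*(-36))/(-3091) = 1/((-1835)*((70*(-17)))) - 1728*(-1/3091) = -1/1835/(-1190) + 1728/3091 = -1/1835*(-1/1190) + 1728/3091 = 1/2183650 + 1728/3091 = 3773350291/6749662150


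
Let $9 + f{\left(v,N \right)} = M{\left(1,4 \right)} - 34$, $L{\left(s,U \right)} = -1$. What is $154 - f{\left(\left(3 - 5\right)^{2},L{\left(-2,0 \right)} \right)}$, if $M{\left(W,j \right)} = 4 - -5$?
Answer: $188$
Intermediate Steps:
$M{\left(W,j \right)} = 9$ ($M{\left(W,j \right)} = 4 + 5 = 9$)
$f{\left(v,N \right)} = -34$ ($f{\left(v,N \right)} = -9 + \left(9 - 34\right) = -9 - 25 = -34$)
$154 - f{\left(\left(3 - 5\right)^{2},L{\left(-2,0 \right)} \right)} = 154 - -34 = 154 + 34 = 188$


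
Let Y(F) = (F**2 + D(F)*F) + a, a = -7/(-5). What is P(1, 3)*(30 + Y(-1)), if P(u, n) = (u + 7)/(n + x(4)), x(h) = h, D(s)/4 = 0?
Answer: 1296/35 ≈ 37.029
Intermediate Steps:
D(s) = 0 (D(s) = 4*0 = 0)
a = 7/5 (a = -7*(-1/5) = 7/5 ≈ 1.4000)
P(u, n) = (7 + u)/(4 + n) (P(u, n) = (u + 7)/(n + 4) = (7 + u)/(4 + n))
Y(F) = 7/5 + F**2 (Y(F) = (F**2 + 0*F) + 7/5 = (F**2 + 0) + 7/5 = F**2 + 7/5 = 7/5 + F**2)
P(1, 3)*(30 + Y(-1)) = ((7 + 1)/(4 + 3))*(30 + (7/5 + (-1)**2)) = (8/7)*(30 + (7/5 + 1)) = ((1/7)*8)*(30 + 12/5) = (8/7)*(162/5) = 1296/35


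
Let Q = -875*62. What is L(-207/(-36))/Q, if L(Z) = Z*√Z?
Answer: -23*√23/434000 ≈ -0.00025416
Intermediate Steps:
Q = -54250
L(Z) = Z^(3/2)
L(-207/(-36))/Q = (-207/(-36))^(3/2)/(-54250) = (-207*(-1/36))^(3/2)*(-1/54250) = (23/4)^(3/2)*(-1/54250) = (23*√23/8)*(-1/54250) = -23*√23/434000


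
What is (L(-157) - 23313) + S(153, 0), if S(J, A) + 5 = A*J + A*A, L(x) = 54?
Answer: -23264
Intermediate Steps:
S(J, A) = -5 + A**2 + A*J (S(J, A) = -5 + (A*J + A*A) = -5 + (A*J + A**2) = -5 + (A**2 + A*J) = -5 + A**2 + A*J)
(L(-157) - 23313) + S(153, 0) = (54 - 23313) + (-5 + 0**2 + 0*153) = -23259 + (-5 + 0 + 0) = -23259 - 5 = -23264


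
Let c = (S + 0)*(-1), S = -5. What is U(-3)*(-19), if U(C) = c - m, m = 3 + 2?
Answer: 0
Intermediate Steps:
c = 5 (c = (-5 + 0)*(-1) = -5*(-1) = 5)
m = 5
U(C) = 0 (U(C) = 5 - 1*5 = 5 - 5 = 0)
U(-3)*(-19) = 0*(-19) = 0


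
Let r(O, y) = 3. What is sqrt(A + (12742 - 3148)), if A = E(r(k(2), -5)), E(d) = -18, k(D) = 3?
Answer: 6*sqrt(266) ≈ 97.857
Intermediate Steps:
A = -18
sqrt(A + (12742 - 3148)) = sqrt(-18 + (12742 - 3148)) = sqrt(-18 + 9594) = sqrt(9576) = 6*sqrt(266)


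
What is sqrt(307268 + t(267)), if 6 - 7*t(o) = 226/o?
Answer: 2*sqrt(268334791473)/1869 ≈ 554.32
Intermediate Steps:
t(o) = 6/7 - 226/(7*o)
sqrt(307268 + t(267)) = sqrt(307268 + (2/7)*(-113 + 3*267)/267) = sqrt(307268 + (2/7)*(1/267)*(-113 + 801)) = sqrt(307268 + (2/7)*(1/267)*688) = sqrt(307268 + 1376/1869) = sqrt(574285268/1869) = 2*sqrt(268334791473)/1869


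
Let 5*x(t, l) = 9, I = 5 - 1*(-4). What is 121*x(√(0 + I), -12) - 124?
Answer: 469/5 ≈ 93.800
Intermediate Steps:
I = 9 (I = 5 + 4 = 9)
x(t, l) = 9/5 (x(t, l) = (⅕)*9 = 9/5)
121*x(√(0 + I), -12) - 124 = 121*(9/5) - 124 = 1089/5 - 124 = 469/5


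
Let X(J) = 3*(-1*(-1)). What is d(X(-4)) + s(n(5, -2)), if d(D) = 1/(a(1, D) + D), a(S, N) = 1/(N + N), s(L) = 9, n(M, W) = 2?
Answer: 177/19 ≈ 9.3158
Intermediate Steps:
a(S, N) = 1/(2*N)
X(J) = 3 (X(J) = 3*1 = 3)
d(D) = 1/(D + 1/(2*D)) (d(D) = 1/(1/(2*D) + D) = 1/(D + 1/(2*D)))
d(X(-4)) + s(n(5, -2)) = 2*3/(1 + 2*3**2) + 9 = 2*3/(1 + 2*9) + 9 = 2*3/(1 + 18) + 9 = 2*3/19 + 9 = 2*3*(1/19) + 9 = 6/19 + 9 = 177/19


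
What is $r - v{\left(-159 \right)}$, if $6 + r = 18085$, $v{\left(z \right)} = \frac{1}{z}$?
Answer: $\frac{2874562}{159} \approx 18079.0$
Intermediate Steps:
$r = 18079$ ($r = -6 + 18085 = 18079$)
$r - v{\left(-159 \right)} = 18079 - \frac{1}{-159} = 18079 - - \frac{1}{159} = 18079 + \frac{1}{159} = \frac{2874562}{159}$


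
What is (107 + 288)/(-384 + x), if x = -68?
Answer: -395/452 ≈ -0.87389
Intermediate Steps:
(107 + 288)/(-384 + x) = (107 + 288)/(-384 - 68) = 395/(-452) = 395*(-1/452) = -395/452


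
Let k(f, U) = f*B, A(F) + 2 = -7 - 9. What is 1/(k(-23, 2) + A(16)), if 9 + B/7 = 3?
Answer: 1/948 ≈ 0.0010549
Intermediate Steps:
B = -42 (B = -63 + 7*3 = -63 + 21 = -42)
A(F) = -18 (A(F) = -2 + (-7 - 9) = -2 - 16 = -18)
k(f, U) = -42*f (k(f, U) = f*(-42) = -42*f)
1/(k(-23, 2) + A(16)) = 1/(-42*(-23) - 18) = 1/(966 - 18) = 1/948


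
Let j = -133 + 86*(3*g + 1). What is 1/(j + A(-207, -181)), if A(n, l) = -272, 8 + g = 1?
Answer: -1/2125 ≈ -0.00047059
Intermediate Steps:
g = -7 (g = -8 + 1 = -7)
j = -1853 (j = -133 + 86*(3*(-7) + 1) = -133 + 86*(-21 + 1) = -133 + 86*(-20) = -133 - 1720 = -1853)
1/(j + A(-207, -181)) = 1/(-1853 - 272) = 1/(-2125) = -1/2125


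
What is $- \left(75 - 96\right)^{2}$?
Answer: $-441$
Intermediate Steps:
$- \left(75 - 96\right)^{2} = - \left(-21\right)^{2} = \left(-1\right) 441 = -441$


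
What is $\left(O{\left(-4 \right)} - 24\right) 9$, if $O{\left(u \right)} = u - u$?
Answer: $-216$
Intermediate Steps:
$O{\left(u \right)} = 0$
$\left(O{\left(-4 \right)} - 24\right) 9 = \left(0 - 24\right) 9 = \left(-24\right) 9 = -216$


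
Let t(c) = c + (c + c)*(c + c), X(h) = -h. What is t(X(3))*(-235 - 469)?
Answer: -23232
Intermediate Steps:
t(c) = c + 4*c**2 (t(c) = c + (2*c)*(2*c) = c + 4*c**2)
t(X(3))*(-235 - 469) = ((-1*3)*(1 + 4*(-1*3)))*(-235 - 469) = -3*(1 + 4*(-3))*(-704) = -3*(1 - 12)*(-704) = -3*(-11)*(-704) = 33*(-704) = -23232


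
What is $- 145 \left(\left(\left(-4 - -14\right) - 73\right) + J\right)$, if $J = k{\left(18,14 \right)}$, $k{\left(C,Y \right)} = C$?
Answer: $6525$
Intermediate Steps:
$J = 18$
$- 145 \left(\left(\left(-4 - -14\right) - 73\right) + J\right) = - 145 \left(\left(\left(-4 - -14\right) - 73\right) + 18\right) = - 145 \left(\left(\left(-4 + 14\right) - 73\right) + 18\right) = - 145 \left(\left(10 - 73\right) + 18\right) = - 145 \left(-63 + 18\right) = \left(-145\right) \left(-45\right) = 6525$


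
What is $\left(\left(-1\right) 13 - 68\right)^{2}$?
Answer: $6561$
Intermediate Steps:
$\left(\left(-1\right) 13 - 68\right)^{2} = \left(-13 - 68\right)^{2} = \left(-81\right)^{2} = 6561$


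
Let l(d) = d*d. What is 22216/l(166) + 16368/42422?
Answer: 174185470/146122579 ≈ 1.1921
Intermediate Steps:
l(d) = d²
22216/l(166) + 16368/42422 = 22216/(166²) + 16368/42422 = 22216/27556 + 16368*(1/42422) = 22216*(1/27556) + 8184/21211 = 5554/6889 + 8184/21211 = 174185470/146122579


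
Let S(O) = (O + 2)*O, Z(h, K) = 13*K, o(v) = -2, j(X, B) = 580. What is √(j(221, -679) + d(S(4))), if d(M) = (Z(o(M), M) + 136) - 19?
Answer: √1009 ≈ 31.765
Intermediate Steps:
S(O) = O*(2 + O) (S(O) = (2 + O)*O = O*(2 + O))
d(M) = 117 + 13*M (d(M) = (13*M + 136) - 19 = (136 + 13*M) - 19 = 117 + 13*M)
√(j(221, -679) + d(S(4))) = √(580 + (117 + 13*(4*(2 + 4)))) = √(580 + (117 + 13*(4*6))) = √(580 + (117 + 13*24)) = √(580 + (117 + 312)) = √(580 + 429) = √1009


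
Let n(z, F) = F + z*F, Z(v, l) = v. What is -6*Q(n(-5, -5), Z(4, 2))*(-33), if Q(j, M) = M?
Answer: 792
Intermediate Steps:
n(z, F) = F + F*z
-6*Q(n(-5, -5), Z(4, 2))*(-33) = -6*4*(-33) = -24*(-33) = 792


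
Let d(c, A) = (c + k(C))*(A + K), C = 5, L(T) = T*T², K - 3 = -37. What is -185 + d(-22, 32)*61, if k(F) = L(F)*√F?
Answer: 2499 - 15250*√5 ≈ -31601.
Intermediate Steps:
K = -34 (K = 3 - 37 = -34)
L(T) = T³
k(F) = F^(7/2) (k(F) = F³*√F = F^(7/2))
d(c, A) = (-34 + A)*(c + 125*√5) (d(c, A) = (c + 5^(7/2))*(A - 34) = (c + 125*√5)*(-34 + A) = (-34 + A)*(c + 125*√5))
-185 + d(-22, 32)*61 = -185 + (-4250*√5 - 34*(-22) + 32*(-22) + 125*32*√5)*61 = -185 + (-4250*√5 + 748 - 704 + 4000*√5)*61 = -185 + (44 - 250*√5)*61 = -185 + (2684 - 15250*√5) = 2499 - 15250*√5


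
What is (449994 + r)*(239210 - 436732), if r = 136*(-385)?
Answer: -78541462948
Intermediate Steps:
r = -52360
(449994 + r)*(239210 - 436732) = (449994 - 52360)*(239210 - 436732) = 397634*(-197522) = -78541462948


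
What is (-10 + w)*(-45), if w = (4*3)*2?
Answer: -630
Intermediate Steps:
w = 24 (w = 12*2 = 24)
(-10 + w)*(-45) = (-10 + 24)*(-45) = 14*(-45) = -630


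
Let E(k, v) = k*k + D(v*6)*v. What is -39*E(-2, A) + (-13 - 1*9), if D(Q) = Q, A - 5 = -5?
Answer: -178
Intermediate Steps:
A = 0 (A = 5 - 5 = 0)
E(k, v) = k² + 6*v² (E(k, v) = k*k + (v*6)*v = k² + (6*v)*v = k² + 6*v²)
-39*E(-2, A) + (-13 - 1*9) = -39*((-2)² + 6*0²) + (-13 - 1*9) = -39*(4 + 6*0) + (-13 - 9) = -39*(4 + 0) - 22 = -39*4 - 22 = -156 - 22 = -178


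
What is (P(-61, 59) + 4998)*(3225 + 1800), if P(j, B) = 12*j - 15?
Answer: 21361275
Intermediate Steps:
P(j, B) = -15 + 12*j
(P(-61, 59) + 4998)*(3225 + 1800) = ((-15 + 12*(-61)) + 4998)*(3225 + 1800) = ((-15 - 732) + 4998)*5025 = (-747 + 4998)*5025 = 4251*5025 = 21361275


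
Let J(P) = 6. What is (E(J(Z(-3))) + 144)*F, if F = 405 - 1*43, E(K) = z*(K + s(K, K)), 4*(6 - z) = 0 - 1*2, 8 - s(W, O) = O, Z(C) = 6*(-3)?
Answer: 70952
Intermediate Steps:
Z(C) = -18
s(W, O) = 8 - O
z = 13/2 (z = 6 - (0 - 1*2)/4 = 6 - (0 - 2)/4 = 6 - ¼*(-2) = 6 + ½ = 13/2 ≈ 6.5000)
E(K) = 52 (E(K) = 13*(K + (8 - K))/2 = (13/2)*8 = 52)
F = 362 (F = 405 - 43 = 362)
(E(J(Z(-3))) + 144)*F = (52 + 144)*362 = 196*362 = 70952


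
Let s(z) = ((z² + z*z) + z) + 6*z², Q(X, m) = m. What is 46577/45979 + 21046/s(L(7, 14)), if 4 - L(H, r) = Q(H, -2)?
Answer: 490683836/6758913 ≈ 72.598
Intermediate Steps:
L(H, r) = 6 (L(H, r) = 4 - 1*(-2) = 4 + 2 = 6)
s(z) = z + 8*z² (s(z) = ((z² + z²) + z) + 6*z² = (2*z² + z) + 6*z² = (z + 2*z²) + 6*z² = z + 8*z²)
46577/45979 + 21046/s(L(7, 14)) = 46577/45979 + 21046/((6*(1 + 8*6))) = 46577*(1/45979) + 21046/((6*(1 + 48))) = 46577/45979 + 21046/((6*49)) = 46577/45979 + 21046/294 = 46577/45979 + 21046*(1/294) = 46577/45979 + 10523/147 = 490683836/6758913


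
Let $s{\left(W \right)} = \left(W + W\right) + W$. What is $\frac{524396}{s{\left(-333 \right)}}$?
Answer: $- \frac{524396}{999} \approx -524.92$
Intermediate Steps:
$s{\left(W \right)} = 3 W$ ($s{\left(W \right)} = 2 W + W = 3 W$)
$\frac{524396}{s{\left(-333 \right)}} = \frac{524396}{3 \left(-333\right)} = \frac{524396}{-999} = 524396 \left(- \frac{1}{999}\right) = - \frac{524396}{999}$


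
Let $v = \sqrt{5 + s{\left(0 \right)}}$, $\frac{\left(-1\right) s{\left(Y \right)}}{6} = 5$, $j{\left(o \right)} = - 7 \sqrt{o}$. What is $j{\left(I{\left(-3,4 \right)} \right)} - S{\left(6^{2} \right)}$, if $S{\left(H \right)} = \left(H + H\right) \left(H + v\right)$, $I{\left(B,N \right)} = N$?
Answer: $-2606 - 360 i \approx -2606.0 - 360.0 i$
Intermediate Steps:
$s{\left(Y \right)} = -30$ ($s{\left(Y \right)} = \left(-6\right) 5 = -30$)
$v = 5 i$ ($v = \sqrt{5 - 30} = \sqrt{-25} = 5 i \approx 5.0 i$)
$S{\left(H \right)} = 2 H \left(H + 5 i\right)$ ($S{\left(H \right)} = \left(H + H\right) \left(H + 5 i\right) = 2 H \left(H + 5 i\right)$)
$j{\left(I{\left(-3,4 \right)} \right)} - S{\left(6^{2} \right)} = - 7 \sqrt{4} - 2 \cdot 6^{2} \left(6^{2} + 5 i\right) = \left(-7\right) 2 - 2 \cdot 36 \left(36 + 5 i\right) = -14 - \left(2592 + 360 i\right) = -2606 - 360 i$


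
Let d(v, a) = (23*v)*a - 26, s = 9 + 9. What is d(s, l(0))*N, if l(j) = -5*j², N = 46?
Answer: -1196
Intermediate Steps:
s = 18
d(v, a) = -26 + 23*a*v (d(v, a) = 23*a*v - 26 = -26 + 23*a*v)
d(s, l(0))*N = (-26 + 23*(-5*0²)*18)*46 = (-26 + 23*(-5*0)*18)*46 = (-26 + 23*0*18)*46 = (-26 + 0)*46 = -26*46 = -1196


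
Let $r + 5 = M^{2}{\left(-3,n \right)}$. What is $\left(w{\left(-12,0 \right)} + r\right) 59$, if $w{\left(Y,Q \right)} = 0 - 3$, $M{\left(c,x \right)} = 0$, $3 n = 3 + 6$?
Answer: $-472$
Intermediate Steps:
$n = 3$ ($n = \frac{3 + 6}{3} = \frac{1}{3} \cdot 9 = 3$)
$w{\left(Y,Q \right)} = -3$ ($w{\left(Y,Q \right)} = 0 - 3 = -3$)
$r = -5$ ($r = -5 + 0^{2} = -5 + 0 = -5$)
$\left(w{\left(-12,0 \right)} + r\right) 59 = \left(-3 - 5\right) 59 = \left(-8\right) 59 = -472$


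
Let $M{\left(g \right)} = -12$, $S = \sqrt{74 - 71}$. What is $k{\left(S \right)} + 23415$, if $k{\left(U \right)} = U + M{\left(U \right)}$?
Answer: $23403 + \sqrt{3} \approx 23405.0$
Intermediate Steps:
$S = \sqrt{3} \approx 1.732$
$k{\left(U \right)} = -12 + U$ ($k{\left(U \right)} = U - 12 = -12 + U$)
$k{\left(S \right)} + 23415 = \left(-12 + \sqrt{3}\right) + 23415 = 23403 + \sqrt{3}$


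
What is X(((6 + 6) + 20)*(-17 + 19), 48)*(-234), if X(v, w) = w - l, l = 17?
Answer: -7254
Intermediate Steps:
X(v, w) = -17 + w (X(v, w) = w - 1*17 = w - 17 = -17 + w)
X(((6 + 6) + 20)*(-17 + 19), 48)*(-234) = (-17 + 48)*(-234) = 31*(-234) = -7254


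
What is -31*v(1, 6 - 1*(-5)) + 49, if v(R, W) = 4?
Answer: -75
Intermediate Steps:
-31*v(1, 6 - 1*(-5)) + 49 = -31*4 + 49 = -124 + 49 = -75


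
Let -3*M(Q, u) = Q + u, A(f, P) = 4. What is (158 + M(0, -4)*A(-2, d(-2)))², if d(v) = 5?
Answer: 240100/9 ≈ 26678.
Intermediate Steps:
M(Q, u) = -Q/3 - u/3 (M(Q, u) = -(Q + u)/3 = -Q/3 - u/3)
(158 + M(0, -4)*A(-2, d(-2)))² = (158 + (-⅓*0 - ⅓*(-4))*4)² = (158 + (0 + 4/3)*4)² = (158 + (4/3)*4)² = (158 + 16/3)² = (490/3)² = 240100/9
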